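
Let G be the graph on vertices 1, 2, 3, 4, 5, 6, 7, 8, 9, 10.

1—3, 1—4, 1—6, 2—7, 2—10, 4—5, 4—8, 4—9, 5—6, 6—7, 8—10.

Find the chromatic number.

3

The cycle 7-6-5-4-8-10-2-7 has odd length 7, so it cannot be 2-colored; at least 3 colors are needed.
One proper 3-coloring: 1=blue, 2=red, 3=red, 4=red, 5=blue, 6=red, 7=blue, 8=blue, 9=blue, 10=green. Every edge joins two different colors.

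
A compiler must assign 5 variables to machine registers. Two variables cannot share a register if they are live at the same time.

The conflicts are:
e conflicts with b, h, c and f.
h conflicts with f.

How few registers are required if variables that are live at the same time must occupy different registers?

e, h, f all conflict with each other, so at least 3 registers are needed.
A valid assignment using 3 registers: e=1, b=2, h=3, c=2, f=2. Each listed conflict is separated.

3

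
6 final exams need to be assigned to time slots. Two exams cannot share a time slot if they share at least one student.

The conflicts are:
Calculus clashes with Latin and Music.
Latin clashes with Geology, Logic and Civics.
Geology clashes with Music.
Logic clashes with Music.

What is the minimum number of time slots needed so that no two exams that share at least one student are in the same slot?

Calculus and Latin conflict, so at least 2 time slots are needed.
2 time slots suffice: Calculus=2, Latin=1, Geology=2, Logic=2, Civics=2, Music=1. Each listed conflict is separated.

2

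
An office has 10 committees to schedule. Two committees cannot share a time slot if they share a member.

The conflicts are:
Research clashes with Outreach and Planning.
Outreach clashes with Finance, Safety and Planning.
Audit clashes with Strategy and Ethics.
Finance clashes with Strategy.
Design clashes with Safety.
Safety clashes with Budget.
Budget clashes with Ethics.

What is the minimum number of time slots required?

3

Research, Outreach, Planning all conflict with each other, so at least 3 time slots are needed.
Using 3 time slots: Research=2, Outreach=1, Audit=1, Finance=2, Design=1, Safety=2, Planning=3, Budget=1, Strategy=3, Ethics=2. No two conflicting committees share a time slot.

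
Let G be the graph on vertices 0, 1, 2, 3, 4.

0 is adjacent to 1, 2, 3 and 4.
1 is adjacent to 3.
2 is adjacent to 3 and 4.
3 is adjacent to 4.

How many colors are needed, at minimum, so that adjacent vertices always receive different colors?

4

0, 2, 3, 4 are mutually adjacent (a clique of size 4), so at least 4 colors are needed.
One proper 4-coloring: 0=red, 1=green, 2=green, 3=blue, 4=yellow. Every edge joins two different colors.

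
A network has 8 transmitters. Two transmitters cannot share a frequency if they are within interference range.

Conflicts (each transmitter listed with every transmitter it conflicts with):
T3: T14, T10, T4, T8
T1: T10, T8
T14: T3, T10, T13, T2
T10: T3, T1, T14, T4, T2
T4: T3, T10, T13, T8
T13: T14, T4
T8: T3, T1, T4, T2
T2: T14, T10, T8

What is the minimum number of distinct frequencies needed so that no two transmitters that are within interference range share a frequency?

3

T3, T14, T10 all conflict with each other, so at least 3 frequencies are needed.
3 frequencies suffice: frequency 1 → {T10, T13, T8}; frequency 2 → {T3, T1, T2}; frequency 3 → {T14, T4}. No two conflicting transmitters share a frequency.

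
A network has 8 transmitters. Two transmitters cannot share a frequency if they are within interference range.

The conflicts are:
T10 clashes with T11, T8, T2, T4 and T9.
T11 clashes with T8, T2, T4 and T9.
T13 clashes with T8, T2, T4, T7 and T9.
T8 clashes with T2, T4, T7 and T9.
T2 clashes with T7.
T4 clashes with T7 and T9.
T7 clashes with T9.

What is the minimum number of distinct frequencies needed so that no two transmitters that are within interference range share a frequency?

T13, T8, T4, T7, T9 are mutually in conflict, so at least 5 frequencies are needed.
Using 5 frequencies: T10=5, T11=4, T13=4, T8=1, T2=2, T4=2, T7=5, T9=3. Each listed conflict is separated.

5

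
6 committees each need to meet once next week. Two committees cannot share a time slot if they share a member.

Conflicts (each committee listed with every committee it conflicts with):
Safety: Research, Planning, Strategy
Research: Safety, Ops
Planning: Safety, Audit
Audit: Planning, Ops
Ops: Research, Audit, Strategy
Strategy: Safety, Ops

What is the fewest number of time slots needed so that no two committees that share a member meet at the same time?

The cycle Planning-Safety-Strategy-Ops-Audit-Planning has odd length 5, so it cannot be 2-colored; at least 3 time slots are needed.
3 time slots suffice: Safety=1, Research=2, Planning=2, Audit=3, Ops=1, Strategy=2. Each listed conflict is separated.

3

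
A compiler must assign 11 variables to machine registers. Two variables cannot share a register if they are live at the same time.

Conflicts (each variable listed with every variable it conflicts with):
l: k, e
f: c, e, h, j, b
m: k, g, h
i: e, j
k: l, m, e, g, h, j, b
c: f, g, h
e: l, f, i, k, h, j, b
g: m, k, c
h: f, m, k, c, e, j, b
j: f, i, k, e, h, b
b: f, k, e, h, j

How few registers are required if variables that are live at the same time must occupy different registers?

5

k, e, h, j, b are mutually in conflict, so at least 5 registers are needed.
A valid assignment using 5 registers: l=2, f=1, m=3, i=1, k=1, c=3, e=3, g=2, h=2, j=4, b=5. Every pair that conflicts lands in different registers.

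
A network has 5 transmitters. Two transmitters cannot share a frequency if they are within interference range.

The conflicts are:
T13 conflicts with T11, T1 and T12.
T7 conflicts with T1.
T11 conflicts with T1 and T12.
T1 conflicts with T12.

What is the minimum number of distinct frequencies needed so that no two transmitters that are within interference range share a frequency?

4

T13, T11, T1, T12 all conflict with each other, so at least 4 frequencies are needed.
4 frequencies suffice: T13=4, T7=2, T11=2, T1=1, T12=3. Each listed conflict is separated.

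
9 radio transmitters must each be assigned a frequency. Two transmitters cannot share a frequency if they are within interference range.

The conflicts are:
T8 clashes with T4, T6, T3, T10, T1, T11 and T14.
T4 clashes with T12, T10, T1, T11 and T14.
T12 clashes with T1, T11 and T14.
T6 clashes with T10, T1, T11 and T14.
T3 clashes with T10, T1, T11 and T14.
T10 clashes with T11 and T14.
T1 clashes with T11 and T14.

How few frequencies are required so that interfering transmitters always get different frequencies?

T8, T3, T10, T14 pairwise conflict, so at least 4 frequencies are needed.
4 frequencies suffice: frequency 1 → {T8, T12}; frequency 2 → {T11, T14}; frequency 3 → {T10, T1}; frequency 4 → {T4, T6, T3}. Each listed conflict is separated.

4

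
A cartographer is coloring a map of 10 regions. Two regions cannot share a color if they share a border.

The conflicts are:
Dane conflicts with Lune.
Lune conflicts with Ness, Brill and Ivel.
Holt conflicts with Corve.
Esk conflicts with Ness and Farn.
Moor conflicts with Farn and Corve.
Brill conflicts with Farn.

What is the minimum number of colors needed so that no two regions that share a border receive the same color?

The cycle Lune-Ness-Esk-Farn-Brill-Lune has odd length 5, so it cannot be 2-colored; at least 3 colors are needed.
3 colors suffice: color 1 → {Lune, Farn, Corve}; color 2 → {Dane, Holt, Esk, Moor, Brill, Ivel}; color 3 → {Ness}. No two conflicting regions share a color.

3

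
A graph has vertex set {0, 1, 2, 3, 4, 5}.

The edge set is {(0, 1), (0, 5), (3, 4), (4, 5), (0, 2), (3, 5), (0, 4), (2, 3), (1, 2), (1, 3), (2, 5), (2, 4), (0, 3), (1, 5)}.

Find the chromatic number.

0, 1, 2, 3, 5 are pairwise adjacent (a clique of size 5), so at least 5 colors are needed.
One proper 5-coloring: 0=d, 1=e, 2=c, 3=a, 4=e, 5=b. Every edge joins two different colors.

5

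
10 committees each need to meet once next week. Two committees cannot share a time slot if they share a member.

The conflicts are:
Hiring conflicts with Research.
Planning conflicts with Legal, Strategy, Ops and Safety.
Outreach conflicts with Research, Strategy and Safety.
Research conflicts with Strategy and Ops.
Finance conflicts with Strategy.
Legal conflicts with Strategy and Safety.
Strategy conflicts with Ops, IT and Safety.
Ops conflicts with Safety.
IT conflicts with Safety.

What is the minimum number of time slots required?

4

Planning, Strategy, Ops, Safety are mutually in conflict, so at least 4 time slots are needed.
4 time slots suffice: time slot 1 → {Hiring, Strategy}; time slot 2 → {Research, Finance, Safety}; time slot 3 → {Outreach, Legal, Ops, IT}; time slot 4 → {Planning}. No two conflicting committees share a time slot.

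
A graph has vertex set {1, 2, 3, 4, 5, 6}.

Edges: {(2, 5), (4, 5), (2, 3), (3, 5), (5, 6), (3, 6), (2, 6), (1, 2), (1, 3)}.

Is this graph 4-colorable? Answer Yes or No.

The chromatic number is 4. 2, 3, 5, 6 form a clique, so at least 4 colors are needed.
One proper 4-coloring: 1=c, 2=b, 3=a, 4=a, 5=c, 6=d.
That is already a proper 4-coloring.

Yes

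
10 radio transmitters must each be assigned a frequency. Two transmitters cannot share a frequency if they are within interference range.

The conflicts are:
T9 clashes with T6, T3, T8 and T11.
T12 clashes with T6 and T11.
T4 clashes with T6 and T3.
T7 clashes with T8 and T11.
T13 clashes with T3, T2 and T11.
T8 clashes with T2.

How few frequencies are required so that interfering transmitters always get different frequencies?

3

The cycle T8-T9-T11-T13-T2-T8 has odd length 5, so it cannot be 2-colored; at least 3 frequencies are needed.
3 frequencies suffice: frequency 1 → {T9, T12, T4, T7, T13}; frequency 2 → {T6, T3, T8, T11}; frequency 3 → {T2}. No two conflicting transmitters share a frequency.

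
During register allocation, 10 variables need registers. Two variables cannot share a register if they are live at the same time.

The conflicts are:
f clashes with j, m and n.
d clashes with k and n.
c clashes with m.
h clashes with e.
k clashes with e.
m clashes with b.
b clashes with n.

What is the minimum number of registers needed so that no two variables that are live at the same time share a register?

m and b conflict, so at least 2 registers are needed.
2 registers suffice: f=2, d=2, c=2, h=1, j=1, k=1, e=2, m=1, b=2, n=1. Each listed conflict is separated.

2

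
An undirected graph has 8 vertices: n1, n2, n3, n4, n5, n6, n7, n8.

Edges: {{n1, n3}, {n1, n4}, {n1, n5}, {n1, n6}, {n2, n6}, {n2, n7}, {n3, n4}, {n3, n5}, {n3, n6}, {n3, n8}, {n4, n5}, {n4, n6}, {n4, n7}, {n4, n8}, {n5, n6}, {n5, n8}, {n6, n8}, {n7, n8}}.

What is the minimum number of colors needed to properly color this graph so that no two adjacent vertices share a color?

n1, n3, n4, n5, n6 form a clique, so at least 5 colors are needed.
5 colors suffice: color 1 → {n2, n4}; color 2 → {n6, n7}; color 3 → {n5}; color 4 → {n1, n8}; color 5 → {n3}. Every edge joins two different colors.

5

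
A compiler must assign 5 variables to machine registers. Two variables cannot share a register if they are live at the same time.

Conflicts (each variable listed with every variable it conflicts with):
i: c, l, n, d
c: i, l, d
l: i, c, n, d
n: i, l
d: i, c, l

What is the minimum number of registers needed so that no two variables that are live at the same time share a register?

i, c, l, d are mutually in conflict, so at least 4 registers are needed.
4 registers suffice: register 1 → {l}; register 2 → {i}; register 3 → {c, n}; register 4 → {d}. Every pair that conflicts lands in different registers.

4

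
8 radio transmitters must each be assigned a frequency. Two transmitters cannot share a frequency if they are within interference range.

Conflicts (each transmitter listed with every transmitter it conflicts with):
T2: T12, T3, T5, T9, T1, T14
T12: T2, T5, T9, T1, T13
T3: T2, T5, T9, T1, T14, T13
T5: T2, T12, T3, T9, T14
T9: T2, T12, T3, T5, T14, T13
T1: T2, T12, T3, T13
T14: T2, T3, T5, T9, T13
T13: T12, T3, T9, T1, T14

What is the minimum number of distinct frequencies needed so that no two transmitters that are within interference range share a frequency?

T2, T3, T5, T9, T14 all conflict with each other, so at least 5 frequencies are needed.
Using 5 frequencies: T2=3, T12=2, T3=2, T5=5, T9=1, T1=1, T14=4, T13=3. Each listed conflict is separated.

5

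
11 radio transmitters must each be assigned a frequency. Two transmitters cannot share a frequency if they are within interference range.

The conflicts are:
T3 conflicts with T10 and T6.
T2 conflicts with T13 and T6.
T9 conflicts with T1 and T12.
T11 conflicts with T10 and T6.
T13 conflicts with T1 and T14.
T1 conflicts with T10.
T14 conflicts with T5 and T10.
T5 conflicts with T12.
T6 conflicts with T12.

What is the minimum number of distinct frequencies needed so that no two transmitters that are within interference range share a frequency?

2

T9 and T12 conflict, so at least 2 frequencies are needed.
2 frequencies suffice: frequency 1 → {T9, T13, T5, T10, T6}; frequency 2 → {T3, T2, T11, T1, T14, T12}. No two conflicting transmitters share a frequency.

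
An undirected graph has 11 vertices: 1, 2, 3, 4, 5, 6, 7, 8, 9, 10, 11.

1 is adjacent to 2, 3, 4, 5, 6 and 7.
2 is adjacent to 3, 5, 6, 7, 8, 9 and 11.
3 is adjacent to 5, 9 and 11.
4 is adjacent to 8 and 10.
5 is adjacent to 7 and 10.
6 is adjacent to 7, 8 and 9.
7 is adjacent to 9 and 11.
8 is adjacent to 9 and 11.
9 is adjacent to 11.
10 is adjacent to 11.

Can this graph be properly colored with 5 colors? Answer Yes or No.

Yes

The chromatic number is 4. 2, 3, 9, 11 form a clique, so at least 4 colors are needed.
4 colors suffice: color a → {2, 4}; color b → {1, 9, 10}; color c → {5, 6, 11}; color d → {3, 7, 8}.
Since 5 ≥ 4, a proper 5-coloring certainly exists.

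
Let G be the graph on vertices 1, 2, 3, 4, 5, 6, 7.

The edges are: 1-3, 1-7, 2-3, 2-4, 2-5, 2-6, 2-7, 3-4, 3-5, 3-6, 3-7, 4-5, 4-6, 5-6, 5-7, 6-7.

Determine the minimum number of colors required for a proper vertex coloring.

2, 3, 4, 5, 6 are pairwise adjacent (a clique of size 5), so at least 5 colors are needed.
5 colors suffice: 1=b, 2=b, 3=a, 4=c, 5=e, 6=d, 7=c. No two adjacent vertices share a color.

5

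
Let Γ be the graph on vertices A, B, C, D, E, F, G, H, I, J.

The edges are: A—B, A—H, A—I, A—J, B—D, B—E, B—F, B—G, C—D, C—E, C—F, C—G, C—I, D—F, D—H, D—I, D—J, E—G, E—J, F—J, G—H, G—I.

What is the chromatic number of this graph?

C, E, G are mutually adjacent, so at least 3 colors are needed.
3 colors suffice: color 1 → {A, D, G}; color 2 → {B, C, H, J}; color 3 → {E, F, I}. Each edge has distinct colors on its endpoints.

3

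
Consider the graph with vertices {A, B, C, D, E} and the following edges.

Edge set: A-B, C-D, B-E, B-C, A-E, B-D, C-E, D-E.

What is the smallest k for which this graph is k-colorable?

4

B, C, D, E are mutually adjacent (a clique of size 4), so at least 4 colors are needed.
A valid assignment using 4 colors: A=3, B=1, C=3, D=4, E=2. No two adjacent vertices share a color.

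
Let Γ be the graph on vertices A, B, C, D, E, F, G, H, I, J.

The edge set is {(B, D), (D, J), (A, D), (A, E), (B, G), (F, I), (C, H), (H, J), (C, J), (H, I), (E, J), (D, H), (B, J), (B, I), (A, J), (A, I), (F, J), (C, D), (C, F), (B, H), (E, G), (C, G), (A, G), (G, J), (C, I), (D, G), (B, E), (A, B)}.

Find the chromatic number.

A, B, E, G, J are pairwise adjacent (a clique of size 5), so at least 5 colors are needed.
5 colors suffice: color red → {I, J}; color blue → {B, C}; color green → {A, F, H}; color yellow → {D, E}; color purple → {G}. Each edge has distinct colors on its endpoints.

5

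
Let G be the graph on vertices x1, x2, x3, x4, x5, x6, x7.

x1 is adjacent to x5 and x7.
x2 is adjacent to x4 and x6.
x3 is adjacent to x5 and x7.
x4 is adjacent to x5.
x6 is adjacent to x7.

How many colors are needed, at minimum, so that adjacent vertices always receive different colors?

x3 and x5 are adjacent, so at least 2 colors are needed.
2 colors suffice: x1=blue, x2=red, x3=blue, x4=blue, x5=red, x6=blue, x7=red. Each edge has distinct colors on its endpoints.

2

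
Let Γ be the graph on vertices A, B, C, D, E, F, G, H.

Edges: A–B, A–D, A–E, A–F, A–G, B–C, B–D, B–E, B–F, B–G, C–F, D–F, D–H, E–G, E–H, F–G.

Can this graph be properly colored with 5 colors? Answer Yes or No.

The chromatic number is 4. A, B, D, F form a clique, so at least 4 colors are needed.
A valid assignment using 4 colors: A=green, B=red, C=green, D=yellow, E=blue, F=blue, G=yellow, H=red.
Since 5 ≥ 4, a proper 5-coloring certainly exists.

Yes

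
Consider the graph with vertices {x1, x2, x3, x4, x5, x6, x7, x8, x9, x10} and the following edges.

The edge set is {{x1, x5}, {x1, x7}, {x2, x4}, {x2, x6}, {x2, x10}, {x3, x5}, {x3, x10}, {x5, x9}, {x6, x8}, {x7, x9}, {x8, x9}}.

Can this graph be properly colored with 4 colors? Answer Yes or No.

The chromatic number is 3. The cycle x3-x5-x9-x8-x6-x2-x10-x3 has odd length 7, so it cannot be 2-colored; at least 3 colors are needed.
3 colors suffice: x1=1, x2=1, x3=1, x4=2, x5=2, x6=3, x7=2, x8=2, x9=1, x10=2.
Since 4 ≥ 3, a proper 4-coloring certainly exists.

Yes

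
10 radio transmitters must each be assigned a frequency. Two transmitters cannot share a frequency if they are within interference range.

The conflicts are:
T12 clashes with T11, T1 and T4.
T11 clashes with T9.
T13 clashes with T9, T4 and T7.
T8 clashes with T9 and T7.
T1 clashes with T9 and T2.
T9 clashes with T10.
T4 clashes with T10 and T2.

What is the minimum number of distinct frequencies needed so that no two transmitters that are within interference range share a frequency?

The cycle T9-T1-T2-T4-T10-T9 has odd length 5, so it cannot be 2-colored; at least 3 frequencies are needed.
3 frequencies suffice: T12=2, T11=3, T13=2, T8=2, T1=3, T9=1, T4=1, T10=2, T7=1, T2=2. No two conflicting transmitters share a frequency.

3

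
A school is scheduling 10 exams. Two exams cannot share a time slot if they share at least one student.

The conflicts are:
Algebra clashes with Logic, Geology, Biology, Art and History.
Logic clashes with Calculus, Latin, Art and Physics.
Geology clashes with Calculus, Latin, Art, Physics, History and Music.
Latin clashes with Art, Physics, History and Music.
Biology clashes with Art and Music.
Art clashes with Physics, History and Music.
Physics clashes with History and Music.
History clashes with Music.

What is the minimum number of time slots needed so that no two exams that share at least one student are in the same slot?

Geology, Latin, Art, Physics, History, Music are mutually in conflict, so at least 6 time slots are needed.
6 time slots suffice: time slot 1 → {Calculus, Art}; time slot 2 → {Logic, Geology, Biology}; time slot 3 → {Algebra, Physics}; time slot 4 → {History}; time slot 5 → {Music}; time slot 6 → {Latin}. Every pair that conflicts lands in different time slots.

6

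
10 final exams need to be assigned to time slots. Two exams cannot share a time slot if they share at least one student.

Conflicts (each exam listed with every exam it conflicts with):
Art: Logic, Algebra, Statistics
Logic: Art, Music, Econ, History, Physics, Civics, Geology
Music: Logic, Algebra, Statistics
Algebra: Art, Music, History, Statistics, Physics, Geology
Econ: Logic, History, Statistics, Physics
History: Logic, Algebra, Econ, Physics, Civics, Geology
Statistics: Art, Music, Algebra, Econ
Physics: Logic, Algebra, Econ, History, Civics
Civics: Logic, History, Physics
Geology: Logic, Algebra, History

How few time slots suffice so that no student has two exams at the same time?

Logic, History, Physics, Civics all conflict with each other, so at least 4 time slots are needed.
Using 4 time slots: Art=3, Logic=1, Music=3, Algebra=1, Econ=4, History=2, Statistics=2, Physics=3, Civics=4, Geology=3. No two conflicting exams share a time slot.

4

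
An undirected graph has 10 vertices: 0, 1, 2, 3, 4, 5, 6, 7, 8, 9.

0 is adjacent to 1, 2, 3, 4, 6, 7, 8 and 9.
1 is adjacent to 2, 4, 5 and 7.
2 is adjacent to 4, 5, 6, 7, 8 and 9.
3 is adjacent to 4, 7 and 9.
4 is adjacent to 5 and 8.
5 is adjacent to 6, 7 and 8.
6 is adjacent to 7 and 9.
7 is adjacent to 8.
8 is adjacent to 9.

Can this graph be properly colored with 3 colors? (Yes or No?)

No

2, 5, 6, 7 are pairwise adjacent (a clique of size 4), so at least 4 colors are needed.
So 3 colors are not enough.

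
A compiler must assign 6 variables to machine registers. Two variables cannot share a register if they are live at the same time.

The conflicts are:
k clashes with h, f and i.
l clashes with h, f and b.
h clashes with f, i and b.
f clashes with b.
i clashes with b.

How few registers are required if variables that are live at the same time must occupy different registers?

l, h, f, b are mutually in conflict, so at least 4 registers are needed.
4 registers suffice: k=3, l=4, h=1, f=2, i=2, b=3. No two conflicting variables share a register.

4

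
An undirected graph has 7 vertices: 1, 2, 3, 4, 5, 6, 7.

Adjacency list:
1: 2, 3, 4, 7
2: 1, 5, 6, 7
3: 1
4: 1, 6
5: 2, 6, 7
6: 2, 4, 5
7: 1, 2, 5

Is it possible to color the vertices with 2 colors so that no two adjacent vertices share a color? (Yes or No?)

No

1, 2, 7 are mutually adjacent, so at least 3 colors are needed.
So 2 colors are not enough.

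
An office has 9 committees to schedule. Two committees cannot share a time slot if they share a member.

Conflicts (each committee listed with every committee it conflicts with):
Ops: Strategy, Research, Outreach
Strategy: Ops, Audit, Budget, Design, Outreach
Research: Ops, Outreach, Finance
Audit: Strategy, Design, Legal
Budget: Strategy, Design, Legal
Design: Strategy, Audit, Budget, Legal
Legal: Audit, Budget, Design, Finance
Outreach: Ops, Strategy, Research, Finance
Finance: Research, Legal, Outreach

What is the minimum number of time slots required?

3

Research, Outreach, Finance are mutually in conflict, so at least 3 time slots are needed.
3 time slots suffice: time slot 1 → {Strategy, Research, Legal}; time slot 2 → {Design, Outreach}; time slot 3 → {Ops, Audit, Budget, Finance}. Each listed conflict is separated.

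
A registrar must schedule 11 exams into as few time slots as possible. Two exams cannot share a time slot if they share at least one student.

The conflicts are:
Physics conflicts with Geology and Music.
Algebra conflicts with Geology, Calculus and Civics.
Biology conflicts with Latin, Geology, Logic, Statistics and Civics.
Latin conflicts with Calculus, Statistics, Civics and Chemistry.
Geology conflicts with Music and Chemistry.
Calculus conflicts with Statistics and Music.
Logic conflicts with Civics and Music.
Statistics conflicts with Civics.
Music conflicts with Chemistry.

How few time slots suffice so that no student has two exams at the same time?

4

Biology, Latin, Statistics, Civics all conflict with each other, so at least 4 time slots are needed.
4 time slots suffice: time slot 1 → {Algebra, Latin, Music}; time slot 2 → {Geology, Calculus, Civics}; time slot 3 → {Physics, Biology, Chemistry}; time slot 4 → {Logic, Statistics}. No two conflicting exams share a time slot.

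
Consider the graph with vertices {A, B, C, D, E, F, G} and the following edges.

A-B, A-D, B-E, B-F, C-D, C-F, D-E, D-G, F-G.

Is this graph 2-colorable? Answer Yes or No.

The cycle E-D-G-F-B-E has odd length 5, so it cannot be 2-colored; at least 3 colors are needed.
So 2 colors are not enough.

No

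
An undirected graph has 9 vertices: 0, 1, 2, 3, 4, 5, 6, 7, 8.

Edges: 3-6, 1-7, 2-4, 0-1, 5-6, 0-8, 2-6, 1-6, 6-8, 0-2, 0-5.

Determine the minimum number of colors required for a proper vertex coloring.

2

3 and 6 are adjacent, so at least 2 colors are needed.
2 colors suffice: color a → {0, 4, 6, 7}; color b → {1, 2, 3, 5, 8}. No two adjacent vertices share a color.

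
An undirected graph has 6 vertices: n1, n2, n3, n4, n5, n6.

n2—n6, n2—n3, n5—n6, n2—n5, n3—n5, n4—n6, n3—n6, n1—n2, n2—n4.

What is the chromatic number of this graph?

n2, n3, n5, n6 form a clique, so at least 4 colors are needed.
A valid assignment using 4 colors: n1=2, n2=1, n3=3, n4=3, n5=4, n6=2. Each edge has distinct colors on its endpoints.

4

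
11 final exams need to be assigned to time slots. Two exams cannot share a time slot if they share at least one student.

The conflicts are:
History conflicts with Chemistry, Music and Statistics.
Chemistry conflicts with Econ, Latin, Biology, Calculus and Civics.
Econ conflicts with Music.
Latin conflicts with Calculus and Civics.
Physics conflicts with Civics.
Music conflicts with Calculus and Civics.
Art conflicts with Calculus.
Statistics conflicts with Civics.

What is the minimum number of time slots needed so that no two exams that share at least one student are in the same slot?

3

Chemistry, Latin, Calculus are mutually in conflict, so at least 3 time slots are needed.
Using 3 time slots: History=2, Chemistry=1, Econ=2, Latin=3, Physics=1, Music=1, Biology=2, Art=1, Statistics=1, Calculus=2, Civics=2. Each listed conflict is separated.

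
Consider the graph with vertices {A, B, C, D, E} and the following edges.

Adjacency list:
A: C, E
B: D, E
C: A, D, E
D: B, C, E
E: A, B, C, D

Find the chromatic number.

A, C, E form a triangle, so at least 3 colors are needed.
3 colors suffice: color red → {E}; color blue → {B, C}; color green → {A, D}. Each edge has distinct colors on its endpoints.

3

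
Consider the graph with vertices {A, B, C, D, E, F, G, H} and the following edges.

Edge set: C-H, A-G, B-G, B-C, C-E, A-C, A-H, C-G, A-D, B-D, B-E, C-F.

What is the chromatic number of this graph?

3

B, C, E are pairwise adjacent, so at least 3 colors are needed.
3 colors suffice: color red → {C, D}; color blue → {A, B, F}; color green → {E, G, H}. Each edge has distinct colors on its endpoints.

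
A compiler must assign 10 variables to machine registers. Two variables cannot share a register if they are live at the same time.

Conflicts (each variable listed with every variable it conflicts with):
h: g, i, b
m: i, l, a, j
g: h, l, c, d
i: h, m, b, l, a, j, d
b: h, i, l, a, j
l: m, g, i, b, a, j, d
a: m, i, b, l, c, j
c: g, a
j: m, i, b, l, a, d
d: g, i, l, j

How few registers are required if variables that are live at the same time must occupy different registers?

5

i, b, l, a, j are mutually in conflict, so at least 5 registers are needed.
5 registers suffice: h=2, m=5, g=1, i=1, b=5, l=2, a=4, c=2, j=3, d=4. Every pair that conflicts lands in different registers.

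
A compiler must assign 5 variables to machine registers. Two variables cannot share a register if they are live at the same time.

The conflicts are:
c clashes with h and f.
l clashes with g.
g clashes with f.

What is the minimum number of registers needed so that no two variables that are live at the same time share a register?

l and g conflict, so at least 2 registers are needed.
2 registers suffice: register 1 → {l, h, f}; register 2 → {c, g}. Every pair that conflicts lands in different registers.

2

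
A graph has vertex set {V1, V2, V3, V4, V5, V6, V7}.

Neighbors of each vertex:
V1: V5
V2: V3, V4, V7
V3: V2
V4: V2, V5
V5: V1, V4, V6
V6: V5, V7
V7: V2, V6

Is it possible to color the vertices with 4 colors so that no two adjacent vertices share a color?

Yes

The chromatic number is 3. The cycle V2-V4-V5-V6-V7-V2 has odd length 5, so it cannot be 2-colored; at least 3 colors are needed.
3 colors suffice: color 1 → {V2, V5}; color 2 → {V1, V3, V4, V7}; color 3 → {V6}.
Since 4 ≥ 3, a proper 4-coloring certainly exists.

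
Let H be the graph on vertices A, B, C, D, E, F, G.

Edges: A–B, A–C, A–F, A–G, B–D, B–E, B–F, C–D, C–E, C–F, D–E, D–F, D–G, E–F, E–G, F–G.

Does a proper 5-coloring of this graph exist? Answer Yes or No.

Yes

The chromatic number is 4. B, D, E, F are mutually adjacent (a clique of size 4), so at least 4 colors are needed.
A valid assignment using 4 colors: A=blue, B=yellow, C=yellow, D=blue, E=green, F=red, G=yellow.
Since 5 ≥ 4, a proper 5-coloring certainly exists.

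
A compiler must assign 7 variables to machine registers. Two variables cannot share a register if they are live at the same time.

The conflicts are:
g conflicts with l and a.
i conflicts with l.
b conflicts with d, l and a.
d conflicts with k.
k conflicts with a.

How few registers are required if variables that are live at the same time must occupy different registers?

2

g and a conflict, so at least 2 registers are needed.
Using 2 registers: g=2, i=2, b=2, d=1, l=1, k=2, a=1. No two conflicting variables share a register.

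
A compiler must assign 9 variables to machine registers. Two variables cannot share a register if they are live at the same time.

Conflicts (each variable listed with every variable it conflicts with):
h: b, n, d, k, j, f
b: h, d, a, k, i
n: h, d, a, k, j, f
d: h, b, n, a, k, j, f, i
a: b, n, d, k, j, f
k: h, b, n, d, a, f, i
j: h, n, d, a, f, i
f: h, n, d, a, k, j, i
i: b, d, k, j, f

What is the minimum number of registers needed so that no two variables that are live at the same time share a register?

5

n, d, a, k, f pairwise conflict, so at least 5 registers are needed.
5 registers suffice: register 1 → {d}; register 2 → {b, f}; register 3 → {k, j}; register 4 → {h, a, i}; register 5 → {n}. Each listed conflict is separated.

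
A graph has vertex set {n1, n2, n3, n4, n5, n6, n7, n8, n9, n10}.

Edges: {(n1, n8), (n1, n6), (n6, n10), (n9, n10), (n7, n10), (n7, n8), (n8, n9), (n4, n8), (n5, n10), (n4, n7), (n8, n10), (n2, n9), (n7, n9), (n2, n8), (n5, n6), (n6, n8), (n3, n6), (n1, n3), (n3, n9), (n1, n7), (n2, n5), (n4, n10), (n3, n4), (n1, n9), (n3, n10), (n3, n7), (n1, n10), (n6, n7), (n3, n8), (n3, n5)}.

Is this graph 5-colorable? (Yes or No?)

n1, n3, n6, n7, n8, n10 form a clique, so at least 6 colors are needed.
So 5 colors are not enough.

No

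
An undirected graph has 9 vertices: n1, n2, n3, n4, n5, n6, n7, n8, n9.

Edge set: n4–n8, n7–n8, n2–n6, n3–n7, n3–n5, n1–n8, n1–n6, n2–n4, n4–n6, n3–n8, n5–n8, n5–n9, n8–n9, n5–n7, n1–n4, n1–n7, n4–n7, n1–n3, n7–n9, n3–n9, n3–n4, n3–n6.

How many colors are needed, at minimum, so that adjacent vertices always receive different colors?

5

n1, n3, n4, n7, n8 are mutually adjacent (a clique of size 5), so at least 5 colors are needed.
A valid assignment using 5 colors: n1=5, n2=1, n3=1, n4=4, n5=4, n6=2, n7=2, n8=3, n9=5. Each edge has distinct colors on its endpoints.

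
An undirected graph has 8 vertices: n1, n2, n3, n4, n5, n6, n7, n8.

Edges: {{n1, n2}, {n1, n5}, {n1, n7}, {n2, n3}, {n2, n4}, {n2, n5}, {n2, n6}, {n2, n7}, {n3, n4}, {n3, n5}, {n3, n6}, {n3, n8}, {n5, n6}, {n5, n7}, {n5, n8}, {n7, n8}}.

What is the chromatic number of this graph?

n1, n2, n5, n7 are mutually adjacent (a clique of size 4), so at least 4 colors are needed.
4 colors suffice: color R → {n4, n5}; color B → {n2, n8}; color G → {n3, n7}; color Y → {n1, n6}. No two adjacent vertices share a color.

4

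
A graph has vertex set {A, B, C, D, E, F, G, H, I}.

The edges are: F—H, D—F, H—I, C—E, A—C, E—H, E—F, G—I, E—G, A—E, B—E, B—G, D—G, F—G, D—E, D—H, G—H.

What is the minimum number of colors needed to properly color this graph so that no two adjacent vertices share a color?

D, E, F, G, H are mutually adjacent (a clique of size 5), so at least 5 colors are needed.
5 colors suffice: A=blue, B=green, C=green, D=purple, E=red, F=yellow, G=blue, H=green, I=red. Every edge joins two different colors.

5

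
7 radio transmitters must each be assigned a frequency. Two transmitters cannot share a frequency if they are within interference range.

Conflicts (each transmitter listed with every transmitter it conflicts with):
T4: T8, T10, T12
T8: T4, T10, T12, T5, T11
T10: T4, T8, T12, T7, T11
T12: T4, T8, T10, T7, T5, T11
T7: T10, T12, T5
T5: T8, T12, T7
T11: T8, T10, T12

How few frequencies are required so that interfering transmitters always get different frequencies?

T4, T8, T10, T12 pairwise conflict, so at least 4 frequencies are needed.
4 frequencies suffice: T4=4, T8=3, T10=2, T12=1, T7=3, T5=2, T11=4. No two conflicting transmitters share a frequency.

4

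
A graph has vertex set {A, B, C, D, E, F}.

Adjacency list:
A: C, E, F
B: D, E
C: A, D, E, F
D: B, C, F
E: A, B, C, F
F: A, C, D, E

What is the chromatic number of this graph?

A, C, E, F are mutually adjacent (a clique of size 4), so at least 4 colors are needed.
One proper 4-coloring: A=4, B=2, C=2, D=1, E=1, F=3. Every edge joins two different colors.

4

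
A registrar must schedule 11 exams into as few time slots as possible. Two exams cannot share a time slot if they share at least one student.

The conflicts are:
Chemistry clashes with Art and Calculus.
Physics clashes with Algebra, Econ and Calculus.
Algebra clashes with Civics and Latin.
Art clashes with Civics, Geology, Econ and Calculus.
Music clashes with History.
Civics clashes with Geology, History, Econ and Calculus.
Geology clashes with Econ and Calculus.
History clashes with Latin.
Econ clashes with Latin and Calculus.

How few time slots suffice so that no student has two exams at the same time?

Art, Civics, Geology, Econ, Calculus pairwise conflict, so at least 5 time slots are needed.
5 time slots suffice: time slot 1 → {Chemistry, Physics, Music, Civics, Latin}; time slot 2 → {Algebra, History, Econ}; time slot 3 → {Calculus}; time slot 4 → {Art}; time slot 5 → {Geology}. Each listed conflict is separated.

5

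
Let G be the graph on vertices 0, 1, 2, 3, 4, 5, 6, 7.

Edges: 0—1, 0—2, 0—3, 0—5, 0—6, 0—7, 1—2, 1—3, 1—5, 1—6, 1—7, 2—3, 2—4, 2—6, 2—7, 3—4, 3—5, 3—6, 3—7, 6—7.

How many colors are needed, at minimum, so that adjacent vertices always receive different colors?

6

0, 1, 2, 3, 6, 7 are mutually adjacent (a clique of size 6), so at least 6 colors are needed.
6 colors suffice: color red → {3}; color blue → {1, 4}; color green → {0}; color yellow → {2, 5}; color purple → {6}; color orange → {7}. Each edge has distinct colors on its endpoints.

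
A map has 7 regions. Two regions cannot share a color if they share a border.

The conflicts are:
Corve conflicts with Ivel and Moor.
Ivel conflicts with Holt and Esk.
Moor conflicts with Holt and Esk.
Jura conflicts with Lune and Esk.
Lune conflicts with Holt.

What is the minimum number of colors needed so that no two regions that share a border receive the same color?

3

The cycle Esk-Jura-Lune-Holt-Ivel-Esk has odd length 5, so it cannot be 2-colored; at least 3 colors are needed.
One proper 3-coloring: Corve=2, Ivel=1, Moor=1, Jura=3, Lune=1, Holt=2, Esk=2. No two conflicting regions share a color.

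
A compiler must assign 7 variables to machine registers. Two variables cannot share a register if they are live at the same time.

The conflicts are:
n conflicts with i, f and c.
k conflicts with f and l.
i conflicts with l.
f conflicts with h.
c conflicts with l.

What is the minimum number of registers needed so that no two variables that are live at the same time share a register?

The cycle l-k-f-n-i-l has odd length 5, so it cannot be 2-colored; at least 3 registers are needed.
3 registers suffice: register 1 → {f, l}; register 2 → {n, k, h}; register 3 → {i, c}. Every pair that conflicts lands in different registers.

3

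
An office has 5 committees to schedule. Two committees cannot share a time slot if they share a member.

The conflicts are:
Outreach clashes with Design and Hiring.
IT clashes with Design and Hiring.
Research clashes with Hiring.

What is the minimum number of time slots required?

2

Outreach and Design conflict, so at least 2 time slots are needed.
2 time slots suffice: time slot 1 → {Design, Hiring}; time slot 2 → {Outreach, IT, Research}. No two conflicting committees share a time slot.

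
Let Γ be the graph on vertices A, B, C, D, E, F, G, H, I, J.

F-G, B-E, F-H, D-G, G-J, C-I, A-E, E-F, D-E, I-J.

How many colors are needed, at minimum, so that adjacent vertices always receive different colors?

2

D and G are adjacent, so at least 2 colors are needed.
A valid assignment using 2 colors: A=blue, B=blue, C=blue, D=blue, E=red, F=blue, G=red, H=red, I=red, J=blue. Each edge has distinct colors on its endpoints.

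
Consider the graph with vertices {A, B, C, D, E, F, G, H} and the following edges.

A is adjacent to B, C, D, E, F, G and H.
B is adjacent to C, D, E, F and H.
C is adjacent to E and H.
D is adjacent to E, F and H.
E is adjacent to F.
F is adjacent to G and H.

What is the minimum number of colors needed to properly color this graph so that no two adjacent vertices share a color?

5

A, B, D, F, H form a clique, so at least 5 colors are needed.
5 colors suffice: A=1, B=3, C=2, D=5, E=4, F=2, G=3, H=4. Each edge has distinct colors on its endpoints.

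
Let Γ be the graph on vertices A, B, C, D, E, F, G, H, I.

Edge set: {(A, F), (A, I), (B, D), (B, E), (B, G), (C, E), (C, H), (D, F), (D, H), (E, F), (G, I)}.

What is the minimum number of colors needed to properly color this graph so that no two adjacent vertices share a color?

3

The cycle D-B-E-C-H-D has odd length 5, so it cannot be 2-colored; at least 3 colors are needed.
3 colors suffice: color red → {A, D, E, G}; color blue → {B, C, F, I}; color green → {H}. Each edge has distinct colors on its endpoints.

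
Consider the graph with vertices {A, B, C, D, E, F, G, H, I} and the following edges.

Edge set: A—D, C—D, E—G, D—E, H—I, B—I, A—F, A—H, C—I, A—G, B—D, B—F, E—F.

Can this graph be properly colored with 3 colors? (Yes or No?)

The chromatic number is 3. The cycle D-A-H-I-C-D has odd length 5, so it cannot be 2-colored; at least 3 colors are needed.
A valid assignment using 3 colors: A=red, B=green, C=green, D=blue, E=red, F=blue, G=blue, H=blue, I=red.
That is already a proper 3-coloring.

Yes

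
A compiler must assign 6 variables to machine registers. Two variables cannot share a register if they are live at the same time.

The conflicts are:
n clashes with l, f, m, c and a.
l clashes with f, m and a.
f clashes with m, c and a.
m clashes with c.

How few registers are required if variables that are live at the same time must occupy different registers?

4

n, l, f, m are mutually in conflict, so at least 4 registers are needed.
4 registers suffice: register 1 → {n}; register 2 → {f}; register 3 → {m, a}; register 4 → {l, c}. Each listed conflict is separated.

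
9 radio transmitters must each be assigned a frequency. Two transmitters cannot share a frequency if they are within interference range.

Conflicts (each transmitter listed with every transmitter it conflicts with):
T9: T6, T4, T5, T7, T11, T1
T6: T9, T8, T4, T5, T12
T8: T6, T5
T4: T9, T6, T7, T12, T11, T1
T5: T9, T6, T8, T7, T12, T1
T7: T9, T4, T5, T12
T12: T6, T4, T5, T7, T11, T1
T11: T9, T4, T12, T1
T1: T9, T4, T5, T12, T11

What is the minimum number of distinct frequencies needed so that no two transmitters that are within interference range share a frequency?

4

T9, T4, T11, T1 are mutually in conflict, so at least 4 frequencies are needed.
4 frequencies suffice: frequency 1 → {T4, T5}; frequency 2 → {T9, T8, T12}; frequency 3 → {T6, T7, T1}; frequency 4 → {T11}. No two conflicting transmitters share a frequency.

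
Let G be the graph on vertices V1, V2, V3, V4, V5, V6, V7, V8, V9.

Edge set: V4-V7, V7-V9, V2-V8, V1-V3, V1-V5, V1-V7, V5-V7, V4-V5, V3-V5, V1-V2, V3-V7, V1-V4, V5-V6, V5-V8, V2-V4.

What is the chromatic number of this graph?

4

V1, V4, V5, V7 are pairwise adjacent (a clique of size 4), so at least 4 colors are needed.
A valid assignment using 4 colors: V1=3, V2=1, V3=4, V4=4, V5=1, V6=2, V7=2, V8=2, V9=1. No two adjacent vertices share a color.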